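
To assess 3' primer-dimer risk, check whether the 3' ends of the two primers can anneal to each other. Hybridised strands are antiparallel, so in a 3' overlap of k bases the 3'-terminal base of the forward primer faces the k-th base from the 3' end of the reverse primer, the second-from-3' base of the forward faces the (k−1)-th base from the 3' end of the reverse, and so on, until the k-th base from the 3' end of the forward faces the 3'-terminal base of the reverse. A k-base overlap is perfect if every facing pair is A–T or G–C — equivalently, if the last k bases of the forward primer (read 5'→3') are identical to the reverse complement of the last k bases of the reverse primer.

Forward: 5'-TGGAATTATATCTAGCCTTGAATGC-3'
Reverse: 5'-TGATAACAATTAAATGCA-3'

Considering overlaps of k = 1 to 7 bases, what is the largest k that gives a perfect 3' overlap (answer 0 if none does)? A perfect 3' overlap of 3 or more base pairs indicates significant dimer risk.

Last 7 bases (5'→3') — forward …TGAATGC, reverse …AAATGCA.
Reverse complement of the reverse primer's last 7 bases: TGCATTT; its first k bases are the reverse complement of the reverse primer's last k bases, so a perfect k-base overlap needs the forward primer's last k bases to equal them.
Comparing (forward last k vs required): k=1: C vs T ✗; k=2: GC vs TG ✗; k=3: TGC vs TGC ✓; k=4: ATGC vs TGCA ✗; k=5: AATGC vs TGCAT ✗; k=6: GAATGC vs TGCATT ✗; k=7: TGAATGC vs TGCATTT ✗.
Only k = 3 is perfect, so the longest perfect 3' overlap is 3.

Longest perfect overlap: 3 complementary base pairs; significant dimer risk (threshold 3).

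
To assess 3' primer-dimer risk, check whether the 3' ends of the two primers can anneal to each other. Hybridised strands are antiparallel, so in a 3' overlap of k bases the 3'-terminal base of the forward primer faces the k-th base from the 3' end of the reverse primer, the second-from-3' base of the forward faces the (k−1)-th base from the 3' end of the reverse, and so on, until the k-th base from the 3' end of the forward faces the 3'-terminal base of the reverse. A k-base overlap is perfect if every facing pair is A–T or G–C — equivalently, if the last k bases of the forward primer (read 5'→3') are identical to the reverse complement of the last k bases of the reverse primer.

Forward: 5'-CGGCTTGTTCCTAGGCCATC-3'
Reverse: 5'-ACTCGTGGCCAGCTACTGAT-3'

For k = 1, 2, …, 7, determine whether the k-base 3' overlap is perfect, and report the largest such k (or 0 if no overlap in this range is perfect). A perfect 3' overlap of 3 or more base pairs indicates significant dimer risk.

Longest perfect overlap: 3 complementary base pairs; significant dimer risk (threshold 3).

Last 7 bases (5'→3') — forward …GGCCATC, reverse …TACTGAT.
Reverse complement of the reverse primer's last 7 bases: ATCAGTA; its first k bases are the reverse complement of the reverse primer's last k bases, so a perfect k-base overlap needs the forward primer's last k bases to equal them.
Comparing (forward last k vs required): k=1: C vs A ✗; k=2: TC vs AT ✗; k=3: ATC vs ATC ✓; k=4: CATC vs ATCA ✗; k=5: CCATC vs ATCAG ✗; k=6: GCCATC vs ATCAGT ✗; k=7: GGCCATC vs ATCAGTA ✗.
Only k = 3 is perfect, so the longest perfect 3' overlap is 3.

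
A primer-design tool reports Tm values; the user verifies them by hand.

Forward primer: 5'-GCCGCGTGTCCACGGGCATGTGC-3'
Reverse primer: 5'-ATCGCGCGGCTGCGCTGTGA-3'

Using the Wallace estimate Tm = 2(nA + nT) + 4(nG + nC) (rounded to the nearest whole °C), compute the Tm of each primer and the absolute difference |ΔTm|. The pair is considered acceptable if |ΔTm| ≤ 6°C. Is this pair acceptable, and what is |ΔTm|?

|ΔTm| = 12°C; the pair is not acceptable.

Forward: A=2 T=4 G=9 C=8 → Tm = 2·6 + 4·17 = 80°C.
Reverse: A=2 T=4 G=8 C=6 → Tm = 2·6 + 4·14 = 68°C.
|ΔTm| = |80 − 68| = 12°C, > 6°C.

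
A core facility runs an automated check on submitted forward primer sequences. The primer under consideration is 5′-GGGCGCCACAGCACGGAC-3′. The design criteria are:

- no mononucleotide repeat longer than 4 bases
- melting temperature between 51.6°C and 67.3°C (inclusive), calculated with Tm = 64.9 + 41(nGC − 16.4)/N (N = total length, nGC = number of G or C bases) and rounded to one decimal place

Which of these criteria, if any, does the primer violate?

Meets all criteria.

Base counts: A=4, T=0, G=7, C=7 (length 18).
homopolymer run: longest run = 3 ✓
Tm: Tm = 64.9 + 41·(14 − 16.4)/18 = 59.4°C ✓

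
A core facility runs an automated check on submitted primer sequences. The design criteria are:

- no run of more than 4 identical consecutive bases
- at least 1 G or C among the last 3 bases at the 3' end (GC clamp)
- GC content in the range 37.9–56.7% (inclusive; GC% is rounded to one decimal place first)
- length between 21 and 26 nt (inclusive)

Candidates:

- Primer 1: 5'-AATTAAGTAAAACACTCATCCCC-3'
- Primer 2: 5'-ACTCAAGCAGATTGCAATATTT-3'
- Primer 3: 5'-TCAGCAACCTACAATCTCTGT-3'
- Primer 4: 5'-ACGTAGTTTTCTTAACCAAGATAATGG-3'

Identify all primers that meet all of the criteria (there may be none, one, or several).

Primer 1 (23 nt, A=10 T=5 G=1 C=7): longest run = 4 ✓; 3' end CCC has 3 G/C ✓; GC 8/23 = 34.8%, outside 37.9–56.7% ✗; length 23 ✓ — fails.
Primer 2 (22 nt, A=8 T=7 G=3 C=4): longest run = 3 ✓; 3' end TTT has 0 G/C, need ≥1 ✗; GC 7/22 = 31.8%, outside 37.9–56.7% ✗; length 22 ✓ — fails.
Primer 3 (21 nt, A=6 T=6 G=2 C=7): longest run = 2 ✓; 3' end TGT has 1 G/C ✓; GC 9/21 = 42.9% ✓; length 21 ✓ — passes.
Primer 4 (27 nt, A=9 T=9 G=5 C=4): longest run = 4 ✓; 3' end TGG has 2 G/C ✓; GC 9/27 = 33.3%, outside 37.9–56.7% ✗; length 27, outside 21–26 ✗ — fails.

Primer 3 only.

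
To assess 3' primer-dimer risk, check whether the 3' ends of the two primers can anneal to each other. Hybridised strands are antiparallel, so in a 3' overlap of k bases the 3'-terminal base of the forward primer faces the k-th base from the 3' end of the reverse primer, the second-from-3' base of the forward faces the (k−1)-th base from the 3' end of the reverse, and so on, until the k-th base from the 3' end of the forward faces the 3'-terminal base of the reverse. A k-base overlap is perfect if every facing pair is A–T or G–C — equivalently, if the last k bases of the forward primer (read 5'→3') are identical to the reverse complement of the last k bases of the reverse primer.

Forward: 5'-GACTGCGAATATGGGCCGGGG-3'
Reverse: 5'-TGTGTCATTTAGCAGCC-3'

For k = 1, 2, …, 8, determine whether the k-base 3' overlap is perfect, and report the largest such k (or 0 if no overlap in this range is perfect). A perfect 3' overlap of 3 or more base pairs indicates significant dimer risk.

Longest perfect overlap: 2 complementary base pairs; below the dimer-risk threshold (threshold 3).

Last 8 bases (5'→3') — forward …GGCCGGGG, reverse …TAGCAGCC.
Reverse complement of the reverse primer's last 8 bases: GGCTGCTA; its first k bases are the reverse complement of the reverse primer's last k bases, so a perfect k-base overlap needs the forward primer's last k bases to equal them.
Comparing (forward last k vs required): k=1: G vs G ✓; k=2: GG vs GG ✓; k=3: GGG vs GGC ✗; k=4: GGGG vs GGCT ✗; k=5: CGGGG vs GGCTG ✗; k=6: CCGGGG vs GGCTGC ✗; k=7: GCCGGGG vs GGCTGCT ✗; k=8: GGCCGGGG vs GGCTGCTA ✗.
Perfect overlaps at k = 1, 2; the largest is 2.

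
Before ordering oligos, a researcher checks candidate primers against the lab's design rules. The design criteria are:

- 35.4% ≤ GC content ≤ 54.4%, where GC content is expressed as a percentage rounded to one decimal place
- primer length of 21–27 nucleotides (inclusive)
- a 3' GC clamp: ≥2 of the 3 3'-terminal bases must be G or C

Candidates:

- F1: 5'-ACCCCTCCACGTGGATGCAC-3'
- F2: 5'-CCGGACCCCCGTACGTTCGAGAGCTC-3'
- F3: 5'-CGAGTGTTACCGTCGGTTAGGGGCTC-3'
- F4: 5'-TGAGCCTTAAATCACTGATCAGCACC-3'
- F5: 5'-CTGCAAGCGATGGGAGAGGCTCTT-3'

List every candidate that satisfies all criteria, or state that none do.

F1 (20 nt, A=4 T=3 G=4 C=9): GC 13/20 = 65.0%, outside 35.4–54.4% ✗; length 20, outside 21–27 ✗; 3' end CAC has 2 G/C ✓ — fails.
F2 (26 nt, A=4 T=4 G=7 C=11): GC 18/26 = 69.2%, outside 35.4–54.4% ✗; length 26 ✓; 3' end CTC has 2 G/C ✓ — fails.
F3 (26 nt, A=3 T=7 G=10 C=6): GC 16/26 = 61.5%, outside 35.4–54.4% ✗; length 26 ✓; 3' end CTC has 2 G/C ✓ — fails.
F4 (26 nt, A=8 T=6 G=4 C=8): GC 12/26 = 46.2% ✓; length 26 ✓; 3' end ACC has 2 G/C ✓ — passes.
F5 (24 nt, A=5 T=5 G=9 C=5): GC 14/24 = 58.3%, outside 35.4–54.4% ✗; length 24 ✓; 3' end CTT has 1 G/C, need ≥2 ✗ — fails.

F4 only.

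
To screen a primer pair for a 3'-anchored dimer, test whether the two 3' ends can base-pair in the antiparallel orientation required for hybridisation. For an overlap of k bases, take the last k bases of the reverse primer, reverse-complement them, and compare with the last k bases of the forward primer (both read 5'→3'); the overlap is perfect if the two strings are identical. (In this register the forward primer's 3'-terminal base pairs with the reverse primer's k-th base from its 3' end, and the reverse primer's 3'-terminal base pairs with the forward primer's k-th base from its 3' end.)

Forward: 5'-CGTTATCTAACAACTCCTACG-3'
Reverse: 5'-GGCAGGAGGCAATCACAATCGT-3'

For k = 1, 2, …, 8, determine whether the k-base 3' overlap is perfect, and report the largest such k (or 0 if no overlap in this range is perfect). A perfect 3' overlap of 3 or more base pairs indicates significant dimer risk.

Longest perfect overlap: 3 complementary base pairs; significant dimer risk (threshold 3).

Last 8 bases (5'→3') — forward …CTCCTACG, reverse …ACAATCGT.
Reverse complement of the reverse primer's last 8 bases: ACGATTGT; its first k bases are the reverse complement of the reverse primer's last k bases, so a perfect k-base overlap needs the forward primer's last k bases to equal them.
Comparing (forward last k vs required): k=1: G vs A ✗; k=2: CG vs AC ✗; k=3: ACG vs ACG ✓; k=4: TACG vs ACGA ✗; k=5: CTACG vs ACGAT ✗; k=6: CCTACG vs ACGATT ✗; k=7: TCCTACG vs ACGATTG ✗; k=8: CTCCTACG vs ACGATTGT ✗.
Only k = 3 is perfect, so the longest perfect 3' overlap is 3.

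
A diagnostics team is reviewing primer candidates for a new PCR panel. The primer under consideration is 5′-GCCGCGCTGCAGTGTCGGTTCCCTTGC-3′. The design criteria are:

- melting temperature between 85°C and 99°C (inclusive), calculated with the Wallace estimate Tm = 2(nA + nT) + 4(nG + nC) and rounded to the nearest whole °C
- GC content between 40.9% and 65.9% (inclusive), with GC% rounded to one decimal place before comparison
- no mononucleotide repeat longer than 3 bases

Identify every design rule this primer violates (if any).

Base counts: A=1, T=7, G=9, C=10 (length 27).
Tm: Tm = 2·8 + 4·19 = 92°C ✓
GC content: GC 19/27 = 70.4%, outside 40.9–65.9% ✗
homopolymer run: longest run = 3 ✓

Fails: GC content.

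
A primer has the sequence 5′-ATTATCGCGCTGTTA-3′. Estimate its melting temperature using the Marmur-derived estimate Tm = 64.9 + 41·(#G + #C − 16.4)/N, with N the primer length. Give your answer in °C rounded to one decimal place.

Base counts: A=3, T=6, G=3, C=3; G+C = 6, N = 15.
Tm = 64.9 + 41·(6 − 16.4)/15 = 64.9 + -426.40/15 = 36.5°C.

36.5°C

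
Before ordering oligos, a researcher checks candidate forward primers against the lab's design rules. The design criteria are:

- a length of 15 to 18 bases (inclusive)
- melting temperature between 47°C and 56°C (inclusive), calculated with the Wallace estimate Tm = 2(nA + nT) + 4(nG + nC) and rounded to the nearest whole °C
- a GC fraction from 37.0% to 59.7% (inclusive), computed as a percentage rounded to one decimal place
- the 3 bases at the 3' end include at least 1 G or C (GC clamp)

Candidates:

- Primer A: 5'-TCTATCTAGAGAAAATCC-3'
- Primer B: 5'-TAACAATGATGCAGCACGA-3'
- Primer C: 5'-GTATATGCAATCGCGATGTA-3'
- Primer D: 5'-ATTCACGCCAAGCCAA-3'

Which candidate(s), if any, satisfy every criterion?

Primer A (18 nt, A=7 T=5 G=2 C=4): length 18 ✓; Tm = 2·12 + 4·6 = 48°C ✓; GC 6/18 = 33.3%, outside 37.0–59.7% ✗; 3' end TCC has 2 G/C ✓ — fails.
Primer B (19 nt, A=8 T=3 G=4 C=4): length 19, outside 15–18 ✗; Tm = 2·11 + 4·8 = 54°C ✓; GC 8/19 = 42.1% ✓; 3' end CGA has 2 G/C ✓ — fails.
Primer C (20 nt, A=6 T=6 G=5 C=3): length 20, outside 15–18 ✗; Tm = 2·12 + 4·8 = 56°C ✓; GC 8/20 = 40.0% ✓; 3' end GTA has 1 G/C ✓ — fails.
Primer D (16 nt, A=6 T=2 G=2 C=6): length 16 ✓; Tm = 2·8 + 4·8 = 48°C ✓; GC 8/16 = 50.0% ✓; 3' end CAA has 1 G/C ✓ — passes.

Primer D only.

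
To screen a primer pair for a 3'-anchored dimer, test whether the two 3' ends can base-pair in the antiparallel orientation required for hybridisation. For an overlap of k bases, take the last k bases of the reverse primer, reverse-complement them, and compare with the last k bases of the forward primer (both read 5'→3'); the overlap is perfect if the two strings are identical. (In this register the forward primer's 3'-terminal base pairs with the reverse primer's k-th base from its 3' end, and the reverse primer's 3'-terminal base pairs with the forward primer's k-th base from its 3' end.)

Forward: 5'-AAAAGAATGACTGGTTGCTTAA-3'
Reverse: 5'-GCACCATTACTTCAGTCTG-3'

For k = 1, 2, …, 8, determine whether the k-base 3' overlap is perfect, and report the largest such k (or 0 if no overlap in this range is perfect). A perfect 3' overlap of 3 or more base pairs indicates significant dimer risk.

Longest perfect overlap: 0 complementary base pairs; below the dimer-risk threshold (threshold 3).

Last 8 bases (5'→3') — forward …TTGCTTAA, reverse …TCAGTCTG.
Reverse complement of the reverse primer's last 8 bases: CAGACTGA; its first k bases are the reverse complement of the reverse primer's last k bases, so a perfect k-base overlap needs the forward primer's last k bases to equal them.
Comparing (forward last k vs required): k=1: A vs C ✗; k=2: AA vs CA ✗; k=3: TAA vs CAG ✗; k=4: TTAA vs CAGA ✗; k=5: CTTAA vs CAGAC ✗; k=6: GCTTAA vs CAGACT ✗; k=7: TGCTTAA vs CAGACTG ✗; k=8: TTGCTTAA vs CAGACTGA ✗.
No overlap length from 1 to 8 is perfect, so the longest perfect 3' overlap is 0.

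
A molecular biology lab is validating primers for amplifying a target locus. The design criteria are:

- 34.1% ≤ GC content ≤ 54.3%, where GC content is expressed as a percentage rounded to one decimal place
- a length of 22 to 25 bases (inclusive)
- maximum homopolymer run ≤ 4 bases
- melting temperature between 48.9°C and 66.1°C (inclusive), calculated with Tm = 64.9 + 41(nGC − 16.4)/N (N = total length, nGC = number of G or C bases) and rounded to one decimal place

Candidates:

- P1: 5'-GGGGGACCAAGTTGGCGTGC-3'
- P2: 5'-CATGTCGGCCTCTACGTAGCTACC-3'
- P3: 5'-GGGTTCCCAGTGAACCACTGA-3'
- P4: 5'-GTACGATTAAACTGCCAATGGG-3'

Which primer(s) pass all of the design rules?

P1 (20 nt, A=3 T=3 G=10 C=4): GC 14/20 = 70.0%, outside 34.1–54.3% ✗; length 20, outside 22–25 ✗; longest run = 5, exceeds 4 ✗; Tm = 64.9 + 41·(14 − 16.4)/20 = 60.0°C ✓ — fails.
P2 (24 nt, A=4 T=6 G=5 C=9): GC 14/24 = 58.3%, outside 34.1–54.3% ✗; length 24 ✓; longest run = 2 ✓; Tm = 64.9 + 41·(14 − 16.4)/24 = 60.8°C ✓ — fails.
P3 (21 nt, A=5 T=4 G=6 C=6): GC 12/21 = 57.1%, outside 34.1–54.3% ✗; length 21, outside 22–25 ✗; longest run = 3 ✓; Tm = 64.9 + 41·(12 − 16.4)/21 = 56.3°C ✓ — fails.
P4 (22 nt, A=7 T=5 G=6 C=4): GC 10/22 = 45.5% ✓; length 22 ✓; longest run = 3 ✓; Tm = 64.9 + 41·(10 − 16.4)/22 = 53.0°C ✓ — passes.

P4 only.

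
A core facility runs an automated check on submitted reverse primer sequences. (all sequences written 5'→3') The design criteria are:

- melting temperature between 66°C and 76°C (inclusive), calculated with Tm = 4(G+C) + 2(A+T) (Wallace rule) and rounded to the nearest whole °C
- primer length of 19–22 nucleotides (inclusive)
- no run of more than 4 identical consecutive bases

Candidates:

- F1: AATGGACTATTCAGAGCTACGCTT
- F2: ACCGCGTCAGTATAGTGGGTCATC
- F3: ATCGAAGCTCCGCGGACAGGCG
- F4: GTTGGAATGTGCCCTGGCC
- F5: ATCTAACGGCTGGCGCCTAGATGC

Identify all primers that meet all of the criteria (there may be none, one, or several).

F3 only.

F1 (24 nt, A=7 T=7 G=5 C=5): Tm = 2·14 + 4·10 = 68°C ✓; length 24, outside 19–22 ✗; longest run = 2 ✓ — fails.
F2 (24 nt, A=5 T=6 G=7 C=6): Tm = 2·11 + 4·13 = 74°C ✓; length 24, outside 19–22 ✗; longest run = 3 ✓ — fails.
F3 (22 nt, A=5 T=2 G=8 C=7): Tm = 2·7 + 4·15 = 74°C ✓; length 22 ✓; longest run = 2 ✓ — passes.
F4 (19 nt, A=2 T=5 G=7 C=5): Tm = 2·7 + 4·12 = 62°C, outside 66–76°C ✗; length 19 ✓; longest run = 3 ✓ — fails.
F5 (24 nt, A=5 T=5 G=7 C=7): Tm = 2·10 + 4·14 = 76°C ✓; length 24, outside 19–22 ✗; longest run = 2 ✓ — fails.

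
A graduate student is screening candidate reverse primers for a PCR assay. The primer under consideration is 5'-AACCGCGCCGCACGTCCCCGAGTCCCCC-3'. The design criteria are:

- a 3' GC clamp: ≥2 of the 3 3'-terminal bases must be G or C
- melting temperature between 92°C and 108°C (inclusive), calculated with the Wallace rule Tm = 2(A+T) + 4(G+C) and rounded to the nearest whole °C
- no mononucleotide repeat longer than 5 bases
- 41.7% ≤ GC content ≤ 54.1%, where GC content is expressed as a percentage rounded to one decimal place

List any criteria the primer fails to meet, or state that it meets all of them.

Fails: GC content.

Base counts: A=4, T=2, G=6, C=16 (length 28).
GC clamp: 3' end CCC has 3 G/C ✓
Tm: Tm = 2·6 + 4·22 = 100°C ✓
homopolymer run: longest run = 5 ✓
GC content: GC 22/28 = 78.6%, outside 41.7–54.1% ✗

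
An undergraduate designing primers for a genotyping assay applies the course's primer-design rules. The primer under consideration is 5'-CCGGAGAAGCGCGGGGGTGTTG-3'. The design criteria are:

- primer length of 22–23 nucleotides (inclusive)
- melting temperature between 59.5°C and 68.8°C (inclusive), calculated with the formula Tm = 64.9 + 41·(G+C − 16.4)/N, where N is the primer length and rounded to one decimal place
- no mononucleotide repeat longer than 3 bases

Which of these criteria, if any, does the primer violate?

Fails: homopolymer run.

Base counts: A=3, T=3, G=12, C=4 (length 22).
length: length 22 ✓
Tm: Tm = 64.9 + 41·(16 − 16.4)/22 = 64.2°C ✓
homopolymer run: longest run = 5, exceeds 3 ✗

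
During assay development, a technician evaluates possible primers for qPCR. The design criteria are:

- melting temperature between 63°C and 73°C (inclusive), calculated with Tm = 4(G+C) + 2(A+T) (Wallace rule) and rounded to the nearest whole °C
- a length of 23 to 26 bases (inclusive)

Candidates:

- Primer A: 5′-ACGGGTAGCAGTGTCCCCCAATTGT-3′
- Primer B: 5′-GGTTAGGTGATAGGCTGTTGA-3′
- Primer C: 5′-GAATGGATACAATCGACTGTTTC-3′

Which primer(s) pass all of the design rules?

Primer C only.

Primer A (25 nt, A=5 T=6 G=7 C=7): Tm = 2·11 + 4·14 = 78°C, outside 63–73°C ✗; length 25 ✓ — fails.
Primer B (21 nt, A=4 T=7 G=9 C=1): Tm = 2·11 + 4·10 = 62°C, outside 63–73°C ✗; length 21, outside 23–26 ✗ — fails.
Primer C (23 nt, A=7 T=7 G=5 C=4): Tm = 2·14 + 4·9 = 64°C ✓; length 23 ✓ — passes.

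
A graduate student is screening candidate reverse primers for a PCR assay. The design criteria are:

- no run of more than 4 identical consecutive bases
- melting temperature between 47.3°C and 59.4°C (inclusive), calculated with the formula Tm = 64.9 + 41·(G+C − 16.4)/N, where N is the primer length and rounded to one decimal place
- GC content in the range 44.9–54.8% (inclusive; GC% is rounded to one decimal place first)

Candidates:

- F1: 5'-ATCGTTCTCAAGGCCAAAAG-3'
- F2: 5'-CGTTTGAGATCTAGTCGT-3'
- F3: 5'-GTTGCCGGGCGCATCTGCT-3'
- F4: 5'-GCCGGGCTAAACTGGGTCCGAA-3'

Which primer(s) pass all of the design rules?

F1 only.

F1 (20 nt, A=7 T=4 G=4 C=5): longest run = 4 ✓; Tm = 64.9 + 41·(9 − 16.4)/20 = 49.7°C ✓; GC 9/20 = 45.0% ✓ — passes.
F2 (18 nt, A=3 T=7 G=5 C=3): longest run = 3 ✓; Tm = 64.9 + 41·(8 − 16.4)/18 = 45.8°C, outside 47.3–59.4°C ✗; GC 8/18 = 44.4%, outside 44.9–54.8% ✗ — fails.
F3 (19 nt, A=1 T=5 G=7 C=6): longest run = 3 ✓; Tm = 64.9 + 41·(13 − 16.4)/19 = 57.6°C ✓; GC 13/19 = 68.4%, outside 44.9–54.8% ✗ — fails.
F4 (22 nt, A=5 T=3 G=8 C=6): longest run = 3 ✓; Tm = 64.9 + 41·(14 − 16.4)/22 = 60.4°C, outside 47.3–59.4°C ✗; GC 14/22 = 63.6%, outside 44.9–54.8% ✗ — fails.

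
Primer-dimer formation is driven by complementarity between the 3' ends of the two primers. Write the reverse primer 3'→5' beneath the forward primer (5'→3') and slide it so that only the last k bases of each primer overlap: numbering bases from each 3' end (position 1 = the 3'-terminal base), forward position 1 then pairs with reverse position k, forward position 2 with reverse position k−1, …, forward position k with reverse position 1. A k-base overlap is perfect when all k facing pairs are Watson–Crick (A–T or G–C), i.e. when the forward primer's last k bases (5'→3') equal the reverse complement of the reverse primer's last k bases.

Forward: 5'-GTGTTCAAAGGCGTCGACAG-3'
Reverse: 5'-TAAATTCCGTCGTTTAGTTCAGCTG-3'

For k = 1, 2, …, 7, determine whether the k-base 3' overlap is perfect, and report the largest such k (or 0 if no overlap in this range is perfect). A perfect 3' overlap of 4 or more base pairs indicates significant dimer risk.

Last 7 bases (5'→3') — forward …TCGACAG, reverse …TCAGCTG.
Reverse complement of the reverse primer's last 7 bases: CAGCTGA; its first k bases are the reverse complement of the reverse primer's last k bases, so a perfect k-base overlap needs the forward primer's last k bases to equal them.
Comparing (forward last k vs required): k=1: G vs C ✗; k=2: AG vs CA ✗; k=3: CAG vs CAG ✓; k=4: ACAG vs CAGC ✗; k=5: GACAG vs CAGCT ✗; k=6: CGACAG vs CAGCTG ✗; k=7: TCGACAG vs CAGCTGA ✗.
Only k = 3 is perfect, so the longest perfect 3' overlap is 3.

Longest perfect overlap: 3 complementary base pairs; below the dimer-risk threshold (threshold 4).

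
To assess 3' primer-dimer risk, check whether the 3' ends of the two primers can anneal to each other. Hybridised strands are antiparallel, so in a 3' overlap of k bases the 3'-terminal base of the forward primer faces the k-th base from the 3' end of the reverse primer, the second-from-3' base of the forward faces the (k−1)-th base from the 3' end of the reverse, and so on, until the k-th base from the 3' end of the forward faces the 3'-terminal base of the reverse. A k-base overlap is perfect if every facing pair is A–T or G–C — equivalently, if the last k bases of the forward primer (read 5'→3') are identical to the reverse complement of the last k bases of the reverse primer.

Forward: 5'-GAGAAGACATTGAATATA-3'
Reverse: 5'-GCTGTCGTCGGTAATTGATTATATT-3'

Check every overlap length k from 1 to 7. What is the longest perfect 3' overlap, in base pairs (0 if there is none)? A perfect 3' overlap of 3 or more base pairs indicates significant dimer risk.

Longest perfect overlap: 6 complementary base pairs; significant dimer risk (threshold 3).

Last 7 bases (5'→3') — forward …GAATATA, reverse …TTATATT.
Reverse complement of the reverse primer's last 7 bases: AATATAA; its first k bases are the reverse complement of the reverse primer's last k bases, so a perfect k-base overlap needs the forward primer's last k bases to equal them.
Comparing (forward last k vs required): k=1: A vs A ✓; k=2: TA vs AA ✗; k=3: ATA vs AAT ✗; k=4: TATA vs AATA ✗; k=5: ATATA vs AATAT ✗; k=6: AATATA vs AATATA ✓; k=7: GAATATA vs AATATAA ✗.
Perfect overlaps at k = 1, 6; the largest is 6.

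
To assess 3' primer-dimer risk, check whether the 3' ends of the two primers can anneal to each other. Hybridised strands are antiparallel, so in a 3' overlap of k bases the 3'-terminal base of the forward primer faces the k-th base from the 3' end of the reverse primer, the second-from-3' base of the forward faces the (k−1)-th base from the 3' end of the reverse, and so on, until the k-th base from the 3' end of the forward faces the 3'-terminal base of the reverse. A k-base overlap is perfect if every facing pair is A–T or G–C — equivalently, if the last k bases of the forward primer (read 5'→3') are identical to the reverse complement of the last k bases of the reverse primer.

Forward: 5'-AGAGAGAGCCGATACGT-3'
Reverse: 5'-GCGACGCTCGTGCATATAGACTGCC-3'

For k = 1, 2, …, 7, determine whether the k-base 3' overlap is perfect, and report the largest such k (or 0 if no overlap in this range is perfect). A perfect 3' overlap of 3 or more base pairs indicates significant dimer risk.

Longest perfect overlap: 0 complementary base pairs; below the dimer-risk threshold (threshold 3).

Last 7 bases (5'→3') — forward …GATACGT, reverse …GACTGCC.
Reverse complement of the reverse primer's last 7 bases: GGCAGTC; its first k bases are the reverse complement of the reverse primer's last k bases, so a perfect k-base overlap needs the forward primer's last k bases to equal them.
Comparing (forward last k vs required): k=1: T vs G ✗; k=2: GT vs GG ✗; k=3: CGT vs GGC ✗; k=4: ACGT vs GGCA ✗; k=5: TACGT vs GGCAG ✗; k=6: ATACGT vs GGCAGT ✗; k=7: GATACGT vs GGCAGTC ✗.
No overlap length from 1 to 7 is perfect, so the longest perfect 3' overlap is 0.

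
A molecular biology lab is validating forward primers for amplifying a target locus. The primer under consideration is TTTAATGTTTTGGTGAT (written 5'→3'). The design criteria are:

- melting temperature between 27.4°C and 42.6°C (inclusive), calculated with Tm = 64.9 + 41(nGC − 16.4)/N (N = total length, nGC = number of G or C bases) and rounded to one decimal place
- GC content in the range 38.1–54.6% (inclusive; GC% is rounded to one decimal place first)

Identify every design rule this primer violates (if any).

Fails: GC content.

Base counts: A=3, T=10, G=4, C=0 (length 17).
Tm: Tm = 64.9 + 41·(4 − 16.4)/17 = 35.0°C ✓
GC content: GC 4/17 = 23.5%, outside 38.1–54.6% ✗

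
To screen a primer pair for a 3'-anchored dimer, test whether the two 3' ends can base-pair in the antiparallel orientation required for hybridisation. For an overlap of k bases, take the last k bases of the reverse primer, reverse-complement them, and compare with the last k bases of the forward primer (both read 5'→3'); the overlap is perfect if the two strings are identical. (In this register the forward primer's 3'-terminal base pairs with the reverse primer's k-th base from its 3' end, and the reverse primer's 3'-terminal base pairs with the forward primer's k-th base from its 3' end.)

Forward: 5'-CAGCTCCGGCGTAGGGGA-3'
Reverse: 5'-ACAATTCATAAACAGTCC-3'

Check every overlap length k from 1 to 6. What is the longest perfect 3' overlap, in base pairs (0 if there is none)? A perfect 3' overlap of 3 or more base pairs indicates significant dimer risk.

Longest perfect overlap: 3 complementary base pairs; significant dimer risk (threshold 3).

Last 6 bases (5'→3') — forward …AGGGGA, reverse …CAGTCC.
Reverse complement of the reverse primer's last 6 bases: GGACTG; its first k bases are the reverse complement of the reverse primer's last k bases, so a perfect k-base overlap needs the forward primer's last k bases to equal them.
Comparing (forward last k vs required): k=1: A vs G ✗; k=2: GA vs GG ✗; k=3: GGA vs GGA ✓; k=4: GGGA vs GGAC ✗; k=5: GGGGA vs GGACT ✗; k=6: AGGGGA vs GGACTG ✗.
Only k = 3 is perfect, so the longest perfect 3' overlap is 3.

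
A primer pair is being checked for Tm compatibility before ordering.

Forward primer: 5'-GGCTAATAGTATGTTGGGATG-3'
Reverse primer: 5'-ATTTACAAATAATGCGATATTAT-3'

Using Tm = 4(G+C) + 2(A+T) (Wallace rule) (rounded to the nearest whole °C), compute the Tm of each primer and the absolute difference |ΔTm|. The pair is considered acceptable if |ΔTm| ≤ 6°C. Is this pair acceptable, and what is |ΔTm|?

Forward: A=5 T=7 G=8 C=1 → Tm = 2·12 + 4·9 = 60°C.
Reverse: A=10 T=9 G=2 C=2 → Tm = 2·19 + 4·4 = 54°C.
|ΔTm| = |60 − 54| = 6°C, ≤ 6°C.

|ΔTm| = 6°C; the pair is acceptable.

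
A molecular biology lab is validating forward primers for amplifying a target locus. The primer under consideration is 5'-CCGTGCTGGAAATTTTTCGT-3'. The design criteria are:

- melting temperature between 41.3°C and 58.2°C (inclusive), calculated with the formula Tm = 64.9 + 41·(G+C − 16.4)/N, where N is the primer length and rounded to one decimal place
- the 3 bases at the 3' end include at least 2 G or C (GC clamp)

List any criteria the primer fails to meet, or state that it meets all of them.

Meets all criteria.

Base counts: A=3, T=8, G=5, C=4 (length 20).
Tm: Tm = 64.9 + 41·(9 − 16.4)/20 = 49.7°C ✓
GC clamp: 3' end CGT has 2 G/C ✓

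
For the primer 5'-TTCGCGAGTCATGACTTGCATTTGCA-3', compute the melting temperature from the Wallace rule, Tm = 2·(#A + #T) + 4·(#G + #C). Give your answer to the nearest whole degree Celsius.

76°C

Base counts: A=5, T=9, G=6, C=6 (length 26).
Tm = 2·(5+9) + 4·(6+6) = 2·14 + 4·12 = 28 + 48 = 76°C.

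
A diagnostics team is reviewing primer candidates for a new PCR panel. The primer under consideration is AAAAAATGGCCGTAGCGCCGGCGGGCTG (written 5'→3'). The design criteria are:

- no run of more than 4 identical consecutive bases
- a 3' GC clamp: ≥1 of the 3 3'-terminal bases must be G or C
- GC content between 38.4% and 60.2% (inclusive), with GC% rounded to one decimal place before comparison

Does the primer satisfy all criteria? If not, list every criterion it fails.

Base counts: A=7, T=3, G=11, C=7 (length 28).
homopolymer run: longest run = 6, exceeds 4 ✗
GC clamp: 3' end CTG has 2 G/C ✓
GC content: GC 18/28 = 64.3%, outside 38.4–60.2% ✗

Fails: homopolymer run, GC content.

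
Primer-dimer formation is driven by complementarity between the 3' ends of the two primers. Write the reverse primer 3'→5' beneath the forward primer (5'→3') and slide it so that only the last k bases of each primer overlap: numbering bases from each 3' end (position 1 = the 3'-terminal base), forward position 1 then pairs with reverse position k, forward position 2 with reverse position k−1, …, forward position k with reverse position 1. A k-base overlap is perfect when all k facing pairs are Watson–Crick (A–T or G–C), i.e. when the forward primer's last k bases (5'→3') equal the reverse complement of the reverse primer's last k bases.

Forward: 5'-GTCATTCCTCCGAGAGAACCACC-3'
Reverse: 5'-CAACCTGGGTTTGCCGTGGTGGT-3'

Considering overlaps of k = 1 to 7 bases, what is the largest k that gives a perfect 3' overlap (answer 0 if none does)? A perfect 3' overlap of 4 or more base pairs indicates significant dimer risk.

Longest perfect overlap: 6 complementary base pairs; significant dimer risk (threshold 4).

Last 7 bases (5'→3') — forward …AACCACC, reverse …TGGTGGT.
Reverse complement of the reverse primer's last 7 bases: ACCACCA; its first k bases are the reverse complement of the reverse primer's last k bases, so a perfect k-base overlap needs the forward primer's last k bases to equal them.
Comparing (forward last k vs required): k=1: C vs A ✗; k=2: CC vs AC ✗; k=3: ACC vs ACC ✓; k=4: CACC vs ACCA ✗; k=5: CCACC vs ACCAC ✗; k=6: ACCACC vs ACCACC ✓; k=7: AACCACC vs ACCACCA ✗.
Perfect overlaps at k = 3, 6; the largest is 6.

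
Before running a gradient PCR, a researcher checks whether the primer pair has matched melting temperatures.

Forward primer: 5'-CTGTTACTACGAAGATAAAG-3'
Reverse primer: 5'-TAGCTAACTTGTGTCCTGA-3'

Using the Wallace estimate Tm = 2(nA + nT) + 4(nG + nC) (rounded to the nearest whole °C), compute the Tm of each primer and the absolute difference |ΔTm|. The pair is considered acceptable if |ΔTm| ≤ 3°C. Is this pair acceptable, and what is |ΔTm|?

|ΔTm| = 0°C; the pair is acceptable.

Forward: A=8 T=5 G=4 C=3 → Tm = 2·13 + 4·7 = 54°C.
Reverse: A=4 T=7 G=4 C=4 → Tm = 2·11 + 4·8 = 54°C.
|ΔTm| = |54 − 54| = 0°C, ≤ 3°C.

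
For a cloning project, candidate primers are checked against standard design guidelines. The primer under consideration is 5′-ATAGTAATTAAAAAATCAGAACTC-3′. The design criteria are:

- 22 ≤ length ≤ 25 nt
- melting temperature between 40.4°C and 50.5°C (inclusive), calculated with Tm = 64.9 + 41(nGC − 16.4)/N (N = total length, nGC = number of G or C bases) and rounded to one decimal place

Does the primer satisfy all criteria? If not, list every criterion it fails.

Meets all criteria.

Base counts: A=13, T=6, G=2, C=3 (length 24).
length: length 24 ✓
Tm: Tm = 64.9 + 41·(5 − 16.4)/24 = 45.4°C ✓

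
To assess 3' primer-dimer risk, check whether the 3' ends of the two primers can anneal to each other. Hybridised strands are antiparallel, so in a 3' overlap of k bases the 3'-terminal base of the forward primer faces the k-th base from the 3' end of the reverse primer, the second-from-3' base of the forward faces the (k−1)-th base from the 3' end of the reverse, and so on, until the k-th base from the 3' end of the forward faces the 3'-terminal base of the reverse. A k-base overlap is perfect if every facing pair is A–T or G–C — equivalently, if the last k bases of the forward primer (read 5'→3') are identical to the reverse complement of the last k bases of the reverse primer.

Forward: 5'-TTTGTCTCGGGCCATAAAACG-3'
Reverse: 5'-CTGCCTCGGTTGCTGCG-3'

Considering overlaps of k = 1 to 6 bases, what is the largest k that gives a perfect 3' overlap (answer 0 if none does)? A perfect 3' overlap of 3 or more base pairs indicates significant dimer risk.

Longest perfect overlap: 2 complementary base pairs; below the dimer-risk threshold (threshold 3).

Last 6 bases (5'→3') — forward …AAAACG, reverse …GCTGCG.
Reverse complement of the reverse primer's last 6 bases: CGCAGC; its first k bases are the reverse complement of the reverse primer's last k bases, so a perfect k-base overlap needs the forward primer's last k bases to equal them.
Comparing (forward last k vs required): k=1: G vs C ✗; k=2: CG vs CG ✓; k=3: ACG vs CGC ✗; k=4: AACG vs CGCA ✗; k=5: AAACG vs CGCAG ✗; k=6: AAAACG vs CGCAGC ✗.
Only k = 2 is perfect, so the longest perfect 3' overlap is 2.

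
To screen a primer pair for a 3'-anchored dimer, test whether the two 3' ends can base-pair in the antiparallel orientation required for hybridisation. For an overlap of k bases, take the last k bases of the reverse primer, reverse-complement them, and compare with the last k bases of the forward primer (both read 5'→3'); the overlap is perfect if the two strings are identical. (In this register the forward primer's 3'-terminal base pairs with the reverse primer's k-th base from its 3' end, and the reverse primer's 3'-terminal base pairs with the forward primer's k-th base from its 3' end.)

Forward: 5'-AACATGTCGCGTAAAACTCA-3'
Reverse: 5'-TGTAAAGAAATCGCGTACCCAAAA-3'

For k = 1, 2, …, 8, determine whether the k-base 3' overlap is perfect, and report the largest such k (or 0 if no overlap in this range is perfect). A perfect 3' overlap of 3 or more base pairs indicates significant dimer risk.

Longest perfect overlap: 0 complementary base pairs; below the dimer-risk threshold (threshold 3).

Last 8 bases (5'→3') — forward …AAAACTCA, reverse …ACCCAAAA.
Reverse complement of the reverse primer's last 8 bases: TTTTGGGT; its first k bases are the reverse complement of the reverse primer's last k bases, so a perfect k-base overlap needs the forward primer's last k bases to equal them.
Comparing (forward last k vs required): k=1: A vs T ✗; k=2: CA vs TT ✗; k=3: TCA vs TTT ✗; k=4: CTCA vs TTTT ✗; k=5: ACTCA vs TTTTG ✗; k=6: AACTCA vs TTTTGG ✗; k=7: AAACTCA vs TTTTGGG ✗; k=8: AAAACTCA vs TTTTGGGT ✗.
No overlap length from 1 to 8 is perfect, so the longest perfect 3' overlap is 0.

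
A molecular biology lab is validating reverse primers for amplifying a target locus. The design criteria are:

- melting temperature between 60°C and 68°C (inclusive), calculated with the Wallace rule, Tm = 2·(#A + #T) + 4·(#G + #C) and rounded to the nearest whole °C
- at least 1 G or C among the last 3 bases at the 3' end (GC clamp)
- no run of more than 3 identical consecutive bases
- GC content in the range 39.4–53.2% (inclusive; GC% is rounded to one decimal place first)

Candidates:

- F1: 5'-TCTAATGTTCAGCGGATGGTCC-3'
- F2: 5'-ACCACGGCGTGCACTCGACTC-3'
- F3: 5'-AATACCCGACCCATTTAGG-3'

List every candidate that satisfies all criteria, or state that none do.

F1 only.

F1 (22 nt, A=4 T=7 G=6 C=5): Tm = 2·11 + 4·11 = 66°C ✓; 3' end TCC has 2 G/C ✓; longest run = 2 ✓; GC 11/22 = 50.0% ✓ — passes.
F2 (21 nt, A=4 T=3 G=5 C=9): Tm = 2·7 + 4·14 = 70°C, outside 60–68°C ✗; 3' end CTC has 2 G/C ✓; longest run = 2 ✓; GC 14/21 = 66.7%, outside 39.4–53.2% ✗ — fails.
F3 (19 nt, A=6 T=4 G=3 C=6): Tm = 2·10 + 4·9 = 56°C, outside 60–68°C ✗; 3' end AGG has 2 G/C ✓; longest run = 3 ✓; GC 9/19 = 47.4% ✓ — fails.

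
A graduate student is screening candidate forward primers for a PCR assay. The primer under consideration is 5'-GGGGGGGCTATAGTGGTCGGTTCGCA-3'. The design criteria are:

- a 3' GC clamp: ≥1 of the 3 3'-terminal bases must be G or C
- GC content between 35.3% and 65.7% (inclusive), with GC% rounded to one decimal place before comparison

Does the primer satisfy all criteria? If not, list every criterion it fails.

Meets all criteria.

Base counts: A=3, T=6, G=13, C=4 (length 26).
GC clamp: 3' end GCA has 2 G/C ✓
GC content: GC 17/26 = 65.4% ✓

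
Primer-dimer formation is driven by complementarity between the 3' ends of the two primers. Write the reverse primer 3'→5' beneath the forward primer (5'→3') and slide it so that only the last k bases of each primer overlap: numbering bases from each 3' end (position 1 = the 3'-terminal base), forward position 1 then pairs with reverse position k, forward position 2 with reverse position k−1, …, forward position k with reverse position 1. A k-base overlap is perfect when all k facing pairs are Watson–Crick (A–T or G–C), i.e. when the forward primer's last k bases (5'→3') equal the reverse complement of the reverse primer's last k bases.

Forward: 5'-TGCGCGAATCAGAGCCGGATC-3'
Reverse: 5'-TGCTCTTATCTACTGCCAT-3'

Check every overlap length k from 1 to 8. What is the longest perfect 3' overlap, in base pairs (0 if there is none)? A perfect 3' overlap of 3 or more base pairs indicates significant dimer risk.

Last 8 bases (5'→3') — forward …GCCGGATC, reverse …ACTGCCAT.
Reverse complement of the reverse primer's last 8 bases: ATGGCAGT; its first k bases are the reverse complement of the reverse primer's last k bases, so a perfect k-base overlap needs the forward primer's last k bases to equal them.
Comparing (forward last k vs required): k=1: C vs A ✗; k=2: TC vs AT ✗; k=3: ATC vs ATG ✗; k=4: GATC vs ATGG ✗; k=5: GGATC vs ATGGC ✗; k=6: CGGATC vs ATGGCA ✗; k=7: CCGGATC vs ATGGCAG ✗; k=8: GCCGGATC vs ATGGCAGT ✗.
No overlap length from 1 to 8 is perfect, so the longest perfect 3' overlap is 0.

Longest perfect overlap: 0 complementary base pairs; below the dimer-risk threshold (threshold 3).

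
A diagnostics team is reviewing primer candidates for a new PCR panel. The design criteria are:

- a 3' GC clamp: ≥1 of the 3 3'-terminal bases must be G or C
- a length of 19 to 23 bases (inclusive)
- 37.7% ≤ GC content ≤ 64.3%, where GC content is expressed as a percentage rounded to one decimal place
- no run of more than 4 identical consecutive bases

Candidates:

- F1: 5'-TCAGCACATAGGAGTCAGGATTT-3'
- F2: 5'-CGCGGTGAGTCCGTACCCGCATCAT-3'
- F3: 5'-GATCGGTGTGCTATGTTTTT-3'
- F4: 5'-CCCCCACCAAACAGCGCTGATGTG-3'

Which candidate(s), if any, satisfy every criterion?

None of the candidates satisfy all criteria.

F1 (23 nt, A=7 T=6 G=6 C=4): 3' end TTT has 0 G/C, need ≥1 ✗; length 23 ✓; GC 10/23 = 43.5% ✓; longest run = 3 ✓ — fails.
F2 (25 nt, A=4 T=5 G=7 C=9): 3' end CAT has 1 G/C ✓; length 25, outside 19–23 ✗; GC 16/25 = 64.0% ✓; longest run = 3 ✓ — fails.
F3 (20 nt, A=2 T=10 G=6 C=2): 3' end TTT has 0 G/C, need ≥1 ✗; length 20 ✓; GC 8/20 = 40.0% ✓; longest run = 5, exceeds 4 ✗ — fails.
F4 (24 nt, A=6 T=3 G=5 C=10): 3' end GTG has 2 G/C ✓; length 24, outside 19–23 ✗; GC 15/24 = 62.5% ✓; longest run = 5, exceeds 4 ✗ — fails.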